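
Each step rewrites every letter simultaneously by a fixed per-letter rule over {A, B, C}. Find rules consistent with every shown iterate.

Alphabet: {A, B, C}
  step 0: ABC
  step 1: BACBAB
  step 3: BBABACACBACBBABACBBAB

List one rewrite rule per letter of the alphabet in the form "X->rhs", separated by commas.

  step 0 ⇒ step 1: ABC ⇒ B·AC·BAB
    A ↦ B
    B ↦ AC
    C ↦ BAB

A->B, B->AC, C->BAB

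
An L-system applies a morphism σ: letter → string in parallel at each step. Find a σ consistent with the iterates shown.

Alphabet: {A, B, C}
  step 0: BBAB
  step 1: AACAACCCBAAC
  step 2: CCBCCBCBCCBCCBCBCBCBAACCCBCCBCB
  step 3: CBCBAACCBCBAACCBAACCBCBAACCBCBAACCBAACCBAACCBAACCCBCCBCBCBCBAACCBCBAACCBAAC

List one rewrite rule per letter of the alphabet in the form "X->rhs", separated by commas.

A->CCB, B->AAC, C->CB

  step 2 ⇒ step 3: CCBCCBCBCCBCCBCBCBCBAACCCBCCBCB ⇒ CB·CB·AAC·CB·CB·AAC·CB·AAC·CB·CB·AAC·CB·CB·AAC·CB·AAC·CB·AAC·CB·AAC·CCB·CCB·CB·CB·CB·AAC·CB·CB·AAC·CB·AAC
    A ↦ CCB
    B ↦ AAC
    C ↦ CB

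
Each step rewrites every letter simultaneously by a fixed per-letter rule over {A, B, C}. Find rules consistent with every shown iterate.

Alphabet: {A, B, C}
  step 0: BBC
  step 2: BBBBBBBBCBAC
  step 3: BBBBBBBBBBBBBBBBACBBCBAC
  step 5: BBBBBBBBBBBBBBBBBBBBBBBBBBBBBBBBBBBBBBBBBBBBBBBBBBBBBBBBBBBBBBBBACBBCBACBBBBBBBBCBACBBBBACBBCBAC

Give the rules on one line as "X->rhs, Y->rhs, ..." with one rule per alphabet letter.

  step 2 ⇒ step 3: BBBBBBBBCBAC ⇒ BB·BB·BB·BB·BB·BB·BB·BB·AC·BB·CB·AC
    A ↦ CB
    B ↦ BB
    C ↦ AC

A->CB, B->BB, C->AC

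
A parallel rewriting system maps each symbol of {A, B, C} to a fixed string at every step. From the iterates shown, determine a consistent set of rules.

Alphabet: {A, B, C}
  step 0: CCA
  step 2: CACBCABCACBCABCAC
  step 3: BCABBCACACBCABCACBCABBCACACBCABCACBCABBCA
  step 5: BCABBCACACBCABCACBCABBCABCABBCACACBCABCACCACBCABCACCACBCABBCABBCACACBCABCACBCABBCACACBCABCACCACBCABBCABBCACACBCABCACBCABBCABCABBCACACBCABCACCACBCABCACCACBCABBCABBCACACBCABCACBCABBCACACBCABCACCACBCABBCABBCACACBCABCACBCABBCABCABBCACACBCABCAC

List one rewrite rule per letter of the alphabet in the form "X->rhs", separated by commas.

A->B, B->CAC, C->BCA

  step 2 ⇒ step 3: CACBCABCACBCABCAC ⇒ BCA·B·BCA·CAC·BCA·B·CAC·BCA·B·BCA·CAC·BCA·B·CAC·BCA·B·BCA
    A ↦ B
    B ↦ CAC
    C ↦ BCA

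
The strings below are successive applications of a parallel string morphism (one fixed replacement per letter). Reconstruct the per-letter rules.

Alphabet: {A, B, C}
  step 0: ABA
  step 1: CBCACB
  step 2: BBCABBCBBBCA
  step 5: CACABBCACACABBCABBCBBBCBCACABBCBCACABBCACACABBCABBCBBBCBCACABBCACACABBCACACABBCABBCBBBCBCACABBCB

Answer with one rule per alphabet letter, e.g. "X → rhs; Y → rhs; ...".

A->CB, B->CA, C->BB

  step 1 ⇒ step 2: CBCACB ⇒ BB·CA·BB·CB·BB·CA
    A ↦ CB
    B ↦ CA
    C ↦ BB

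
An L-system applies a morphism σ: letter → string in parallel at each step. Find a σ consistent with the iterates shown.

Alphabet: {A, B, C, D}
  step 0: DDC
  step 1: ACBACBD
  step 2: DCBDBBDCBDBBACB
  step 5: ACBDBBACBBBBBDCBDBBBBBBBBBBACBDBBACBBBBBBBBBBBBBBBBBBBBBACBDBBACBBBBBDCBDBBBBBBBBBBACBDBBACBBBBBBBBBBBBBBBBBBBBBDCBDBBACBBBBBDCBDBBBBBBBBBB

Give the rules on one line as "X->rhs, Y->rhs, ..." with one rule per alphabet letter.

A->DCB, B->BB, C->D, D->ACB

  step 1 ⇒ step 2: ACBACBD ⇒ DCB·D·BB·DCB·D·BB·ACB
    A ↦ DCB
    B ↦ BB
    C ↦ D
    D ↦ ACB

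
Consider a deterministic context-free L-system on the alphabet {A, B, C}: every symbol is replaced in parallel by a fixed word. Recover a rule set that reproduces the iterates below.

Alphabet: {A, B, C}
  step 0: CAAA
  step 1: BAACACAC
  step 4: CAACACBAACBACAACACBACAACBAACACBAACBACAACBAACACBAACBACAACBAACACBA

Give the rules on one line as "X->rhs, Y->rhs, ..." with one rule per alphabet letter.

  step 0 ⇒ step 1: CAAA ⇒ BA·AC·AC·AC
    A ↦ AC
    C ↦ BA
    B ↦ CA  (constrained at step 1)

A->AC, B->CA, C->BA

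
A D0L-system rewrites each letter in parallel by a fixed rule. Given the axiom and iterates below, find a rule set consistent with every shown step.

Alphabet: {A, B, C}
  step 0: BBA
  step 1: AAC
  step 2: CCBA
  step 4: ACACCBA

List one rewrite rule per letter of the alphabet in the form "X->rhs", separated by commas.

  step 1 ⇒ step 2: AAC ⇒ C·C·BA
    A ↦ C
    C ↦ BA
  step 0 ⇒ step 1: BBA ⇒ A·A·C
    B ↦ A

A->C, B->A, C->BA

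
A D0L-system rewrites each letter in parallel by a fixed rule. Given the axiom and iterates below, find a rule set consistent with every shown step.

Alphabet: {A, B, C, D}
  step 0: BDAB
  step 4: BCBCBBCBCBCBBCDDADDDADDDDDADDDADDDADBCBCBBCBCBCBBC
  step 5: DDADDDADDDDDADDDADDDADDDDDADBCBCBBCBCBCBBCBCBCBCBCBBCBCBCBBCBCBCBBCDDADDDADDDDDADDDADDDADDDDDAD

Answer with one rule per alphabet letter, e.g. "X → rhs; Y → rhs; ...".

A->B, B->DD, C->AD, D->BC

  step 4 ⇒ step 5: BCBCBBCBCBCBBCDDADDDADDDDDADDDADDDADBCBCBBCBCBCBBC ⇒ DD·AD·DD·AD·DD·DD·AD·DD·AD·DD·AD·DD·DD·AD·BC·BC·B·BC·BC·BC·B·BC·BC·BC·BC·BC·B·BC·BC·BC·B·BC·BC·BC·B·BC·DD·AD·DD·AD·DD·DD·AD·DD·AD·DD·AD·DD·DD·AD
    A ↦ B
    B ↦ DD
    C ↦ AD
    D ↦ BC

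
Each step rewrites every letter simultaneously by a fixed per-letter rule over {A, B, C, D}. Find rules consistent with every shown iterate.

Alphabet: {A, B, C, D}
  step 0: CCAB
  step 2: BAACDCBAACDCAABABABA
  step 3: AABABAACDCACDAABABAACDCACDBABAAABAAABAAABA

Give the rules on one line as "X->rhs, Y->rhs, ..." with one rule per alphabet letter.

A->BA, B->AA, C->ACD, D->C

  step 2 ⇒ step 3: BAACDCBAACDCAABABABA ⇒ AA·BA·BA·ACD·C·ACD·AA·BA·BA·ACD·C·ACD·BA·BA·AA·BA·AA·BA·AA·BA
    A ↦ BA
    B ↦ AA
    C ↦ ACD
    D ↦ C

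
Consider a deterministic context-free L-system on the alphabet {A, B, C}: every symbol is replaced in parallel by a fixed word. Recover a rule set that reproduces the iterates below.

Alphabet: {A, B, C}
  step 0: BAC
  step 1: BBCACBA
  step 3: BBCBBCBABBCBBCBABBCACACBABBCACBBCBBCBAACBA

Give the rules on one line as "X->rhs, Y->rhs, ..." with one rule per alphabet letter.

A->AC, B->BBC, C->BA

  step 0 ⇒ step 1: BAC ⇒ BBC·AC·BA
    A ↦ AC
    B ↦ BBC
    C ↦ BA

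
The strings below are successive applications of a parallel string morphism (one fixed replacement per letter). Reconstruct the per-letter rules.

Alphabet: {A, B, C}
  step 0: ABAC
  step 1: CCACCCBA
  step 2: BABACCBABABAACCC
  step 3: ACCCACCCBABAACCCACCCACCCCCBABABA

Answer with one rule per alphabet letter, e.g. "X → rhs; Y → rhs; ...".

  step 2 ⇒ step 3: BABACCBABABAACCC ⇒ AC·CC·AC·CC·BA·BA·AC·CC·AC·CC·AC·CC·CC·BA·BA·BA
    A ↦ CC
    B ↦ AC
    C ↦ BA

A->CC, B->AC, C->BA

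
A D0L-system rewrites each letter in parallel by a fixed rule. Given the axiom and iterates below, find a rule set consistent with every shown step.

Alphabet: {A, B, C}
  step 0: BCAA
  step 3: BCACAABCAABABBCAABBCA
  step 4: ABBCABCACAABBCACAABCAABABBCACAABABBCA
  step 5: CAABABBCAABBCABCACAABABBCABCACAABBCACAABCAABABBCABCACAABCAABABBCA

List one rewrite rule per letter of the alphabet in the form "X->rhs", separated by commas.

A->CA, B->AB, C->B

  step 4 ⇒ step 5: ABBCABCACAABBCACAABCAABABBCACAABABBCA ⇒ CA·AB·AB·B·CA·AB·B·CA·B·CA·CA·AB·AB·B·CA·B·CA·CA·AB·B·CA·CA·AB·CA·AB·AB·B·CA·B·CA·CA·AB·CA·AB·AB·B·CA
    A ↦ CA
    B ↦ AB
    C ↦ B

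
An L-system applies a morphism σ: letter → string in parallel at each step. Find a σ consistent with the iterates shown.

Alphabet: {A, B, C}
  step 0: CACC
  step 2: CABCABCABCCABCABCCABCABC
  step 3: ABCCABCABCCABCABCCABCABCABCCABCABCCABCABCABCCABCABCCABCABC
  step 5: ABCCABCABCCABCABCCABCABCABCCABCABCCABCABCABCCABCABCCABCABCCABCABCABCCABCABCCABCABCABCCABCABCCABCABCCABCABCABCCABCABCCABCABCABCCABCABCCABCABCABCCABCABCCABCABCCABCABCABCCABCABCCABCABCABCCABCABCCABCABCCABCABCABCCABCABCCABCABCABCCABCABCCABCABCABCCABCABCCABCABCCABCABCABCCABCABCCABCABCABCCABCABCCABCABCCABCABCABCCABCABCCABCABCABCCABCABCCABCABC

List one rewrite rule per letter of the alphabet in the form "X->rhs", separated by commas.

  step 2 ⇒ step 3: CABCABCABCCABCABCCABCABC ⇒ ABC·C·ABC·ABC·C·ABC·ABC·C·ABC·ABC·ABC·C·ABC·ABC·C·ABC·ABC·ABC·C·ABC·ABC·C·ABC·ABC
    A ↦ C
    B ↦ ABC
    C ↦ ABC

A->C, B->ABC, C->ABC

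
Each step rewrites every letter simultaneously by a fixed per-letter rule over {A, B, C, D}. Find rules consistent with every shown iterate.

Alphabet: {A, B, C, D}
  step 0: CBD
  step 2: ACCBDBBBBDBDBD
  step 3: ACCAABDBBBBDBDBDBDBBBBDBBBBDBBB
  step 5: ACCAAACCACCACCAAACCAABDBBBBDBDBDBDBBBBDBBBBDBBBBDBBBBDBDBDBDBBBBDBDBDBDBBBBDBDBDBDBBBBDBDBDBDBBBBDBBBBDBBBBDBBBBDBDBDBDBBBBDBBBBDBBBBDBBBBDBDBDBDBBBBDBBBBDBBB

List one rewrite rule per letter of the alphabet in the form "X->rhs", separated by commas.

A->ACC, B->BD, C->A, D->BBB

  step 2 ⇒ step 3: ACCBDBBBBDBDBD ⇒ ACC·A·A·BD·BBB·BD·BD·BD·BD·BBB·BD·BBB·BD·BBB
    A ↦ ACC
    B ↦ BD
    C ↦ A
    D ↦ BBB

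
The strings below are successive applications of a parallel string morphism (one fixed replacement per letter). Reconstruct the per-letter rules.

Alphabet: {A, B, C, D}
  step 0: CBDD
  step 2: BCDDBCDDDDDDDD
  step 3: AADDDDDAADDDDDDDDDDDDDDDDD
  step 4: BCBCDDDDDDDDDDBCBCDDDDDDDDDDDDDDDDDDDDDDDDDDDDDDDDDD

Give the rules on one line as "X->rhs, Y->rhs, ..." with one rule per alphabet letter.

A->BC, B->A, C->AD, D->DD

  step 3 ⇒ step 4: AADDDDDAADDDDDDDDDDDDDDDDD ⇒ BC·BC·DD·DD·DD·DD·DD·BC·BC·DD·DD·DD·DD·DD·DD·DD·DD·DD·DD·DD·DD·DD·DD·DD·DD·DD
    A ↦ BC
    D ↦ DD
  step 2 ⇒ step 3: BCDDBCDDDDDDDD ⇒ A·AD·DD·DD·A·AD·DD·DD·DD·DD·DD·DD·DD·DD
    B ↦ A
  step 2 ⇒ step 3: BCDDBCDDDDDDDD ⇒ A·AD·DD·DD·A·AD·DD·DD·DD·DD·DD·DD·DD·DD
    C ↦ AD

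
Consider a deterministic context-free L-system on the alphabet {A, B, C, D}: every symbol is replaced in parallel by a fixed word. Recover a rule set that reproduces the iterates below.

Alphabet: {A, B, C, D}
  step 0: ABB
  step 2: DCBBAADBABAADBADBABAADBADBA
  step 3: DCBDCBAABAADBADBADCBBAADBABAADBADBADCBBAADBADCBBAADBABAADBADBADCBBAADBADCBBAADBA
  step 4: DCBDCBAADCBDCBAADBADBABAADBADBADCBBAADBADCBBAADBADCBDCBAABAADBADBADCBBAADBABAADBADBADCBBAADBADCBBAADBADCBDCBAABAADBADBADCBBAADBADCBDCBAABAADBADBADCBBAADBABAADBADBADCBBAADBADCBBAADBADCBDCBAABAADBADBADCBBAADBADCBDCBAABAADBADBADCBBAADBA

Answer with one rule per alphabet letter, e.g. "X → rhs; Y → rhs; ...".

A->DBA, B->BAA, C->DC, D->DCB

  step 3 ⇒ step 4: DCBDCBAABAADBADBADCBBAADBABAADBADBADCBBAADBADCBBAADBABAADBADBADCBBAADBADCBBAADBA ⇒ DCB·DC·BAA·DCB·DC·BAA·DBA·DBA·BAA·DBA·DBA·DCB·BAA·DBA·DCB·BAA·DBA·DCB·DC·BAA·BAA·DBA·DBA·DCB·BAA·DBA·BAA·DBA·DBA·DCB·BAA·DBA·DCB·BAA·DBA·DCB·DC·BAA·BAA·DBA·DBA·DCB·BAA·DBA·DCB·DC·BAA·BAA·DBA·DBA·DCB·BAA·DBA·BAA·DBA·DBA·DCB·BAA·DBA·DCB·BAA·DBA·DCB·DC·BAA·BAA·DBA·DBA·DCB·BAA·DBA·DCB·DC·BAA·BAA·DBA·DBA·DCB·BAA·DBA
    A ↦ DBA
    B ↦ BAA
    C ↦ DC
    D ↦ DCB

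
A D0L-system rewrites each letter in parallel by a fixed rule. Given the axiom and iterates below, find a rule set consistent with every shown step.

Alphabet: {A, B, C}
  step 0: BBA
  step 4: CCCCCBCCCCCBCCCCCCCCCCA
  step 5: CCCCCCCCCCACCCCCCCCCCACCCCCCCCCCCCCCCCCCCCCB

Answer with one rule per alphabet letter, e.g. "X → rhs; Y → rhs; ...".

  step 4 ⇒ step 5: CCCCCBCCCCCBCCCCCCCCCCA ⇒ CC·CC·CC·CC·CC·A·CC·CC·CC·CC·CC·A·CC·CC·CC·CC·CC·CC·CC·CC·CC·CC·CB
    A ↦ CB
    B ↦ A
    C ↦ CC

A->CB, B->A, C->CC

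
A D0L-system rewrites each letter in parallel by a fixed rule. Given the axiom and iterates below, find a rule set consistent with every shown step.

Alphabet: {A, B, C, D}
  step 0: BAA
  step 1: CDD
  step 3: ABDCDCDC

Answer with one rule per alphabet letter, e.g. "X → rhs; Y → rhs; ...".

A->D, B->C, C->DC, D->AB

  step 0 ⇒ step 1: BAA ⇒ C·D·D
    A ↦ D
    B ↦ C
    C ↦ DC  (constrained at step 1)
    D ↦ AB  (constrained at step 1)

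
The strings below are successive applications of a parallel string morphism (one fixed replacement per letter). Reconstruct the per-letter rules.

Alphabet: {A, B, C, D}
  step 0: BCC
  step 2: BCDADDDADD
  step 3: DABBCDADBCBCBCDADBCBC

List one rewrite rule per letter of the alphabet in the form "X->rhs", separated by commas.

A->DAD, B->D, C->AB, D->BC

  step 2 ⇒ step 3: BCDADDDADD ⇒ D·AB·BC·DAD·BC·BC·BC·DAD·BC·BC
    A ↦ DAD
    B ↦ D
    C ↦ AB
    D ↦ BC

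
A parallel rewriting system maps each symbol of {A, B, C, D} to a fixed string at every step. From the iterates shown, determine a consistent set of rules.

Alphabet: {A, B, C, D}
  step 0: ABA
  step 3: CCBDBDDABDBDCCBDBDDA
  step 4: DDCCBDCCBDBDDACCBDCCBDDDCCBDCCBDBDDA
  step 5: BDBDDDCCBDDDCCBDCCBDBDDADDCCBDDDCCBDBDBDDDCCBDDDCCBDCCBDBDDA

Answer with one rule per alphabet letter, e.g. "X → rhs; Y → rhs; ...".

A->DA, B->CC, C->D, D->BD

  step 4 ⇒ step 5: DDCCBDCCBDBDDACCBDCCBDDDCCBDCCBDBDDA ⇒ BD·BD·D·D·CC·BD·D·D·CC·BD·CC·BD·BD·DA·D·D·CC·BD·D·D·CC·BD·BD·BD·D·D·CC·BD·D·D·CC·BD·CC·BD·BD·DA
    A ↦ DA
    B ↦ CC
    C ↦ D
    D ↦ BD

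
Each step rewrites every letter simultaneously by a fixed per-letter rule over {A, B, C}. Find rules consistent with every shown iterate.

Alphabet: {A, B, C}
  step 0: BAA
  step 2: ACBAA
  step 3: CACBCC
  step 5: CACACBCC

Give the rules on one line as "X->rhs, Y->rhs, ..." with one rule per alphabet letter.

A->C, B->CB, C->A

  step 2 ⇒ step 3: ACBAA ⇒ C·A·CB·C·C
    A ↦ C
    B ↦ CB
    C ↦ A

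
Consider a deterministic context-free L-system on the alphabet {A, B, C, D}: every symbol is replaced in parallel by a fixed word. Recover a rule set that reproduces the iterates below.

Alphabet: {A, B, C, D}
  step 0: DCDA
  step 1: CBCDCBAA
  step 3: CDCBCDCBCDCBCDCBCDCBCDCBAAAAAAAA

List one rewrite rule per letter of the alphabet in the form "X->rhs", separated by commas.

A->AA, B->CB, C->CD, D->CB

  step 0 ⇒ step 1: DCDA ⇒ CB·CD·CB·AA
    A ↦ AA
    C ↦ CD
    D ↦ CB
    B ↦ CB  (constrained at step 1)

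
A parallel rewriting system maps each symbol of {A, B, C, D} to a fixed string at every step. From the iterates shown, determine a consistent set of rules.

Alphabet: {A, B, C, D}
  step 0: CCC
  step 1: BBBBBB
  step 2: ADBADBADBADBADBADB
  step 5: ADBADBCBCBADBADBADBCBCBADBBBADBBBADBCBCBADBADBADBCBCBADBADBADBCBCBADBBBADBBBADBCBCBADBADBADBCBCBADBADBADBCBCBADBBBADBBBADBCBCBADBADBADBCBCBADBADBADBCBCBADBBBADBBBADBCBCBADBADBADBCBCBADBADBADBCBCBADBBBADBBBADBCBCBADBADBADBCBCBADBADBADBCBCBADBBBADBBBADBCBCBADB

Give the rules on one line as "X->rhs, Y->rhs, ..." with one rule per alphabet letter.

A->CBC, B->ADB, C->BB, D->B

  step 1 ⇒ step 2: BBBBBB ⇒ ADB·ADB·ADB·ADB·ADB·ADB
    B ↦ ADB
    A ↦ CBC  (constrained at step 2)
  step 0 ⇒ step 1: CCC ⇒ BB·BB·BB
    C ↦ BB
    D ↦ B  (constrained at step 2)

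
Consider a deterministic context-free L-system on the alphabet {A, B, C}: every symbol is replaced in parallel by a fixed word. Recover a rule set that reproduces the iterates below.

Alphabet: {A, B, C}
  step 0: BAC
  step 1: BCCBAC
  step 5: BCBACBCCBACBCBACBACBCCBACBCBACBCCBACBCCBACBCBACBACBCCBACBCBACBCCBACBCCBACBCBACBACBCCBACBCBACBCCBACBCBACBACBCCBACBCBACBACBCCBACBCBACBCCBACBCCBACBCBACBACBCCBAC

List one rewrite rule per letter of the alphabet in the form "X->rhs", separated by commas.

  step 0 ⇒ step 1: BAC ⇒ BC·C·BAC
    A ↦ C
    B ↦ BC
    C ↦ BAC

A->C, B->BC, C->BAC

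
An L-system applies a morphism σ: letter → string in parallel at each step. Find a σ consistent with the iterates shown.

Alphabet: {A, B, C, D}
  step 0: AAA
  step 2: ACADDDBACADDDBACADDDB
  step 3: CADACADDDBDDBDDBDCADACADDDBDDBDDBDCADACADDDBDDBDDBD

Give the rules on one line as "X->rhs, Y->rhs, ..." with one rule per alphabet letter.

A->CAD, B->D, C->A, D->DDB

  step 2 ⇒ step 3: ACADDDBACADDDBACADDDB ⇒ CAD·A·CAD·DDB·DDB·DDB·D·CAD·A·CAD·DDB·DDB·DDB·D·CAD·A·CAD·DDB·DDB·DDB·D
    A ↦ CAD
    B ↦ D
    C ↦ A
    D ↦ DDB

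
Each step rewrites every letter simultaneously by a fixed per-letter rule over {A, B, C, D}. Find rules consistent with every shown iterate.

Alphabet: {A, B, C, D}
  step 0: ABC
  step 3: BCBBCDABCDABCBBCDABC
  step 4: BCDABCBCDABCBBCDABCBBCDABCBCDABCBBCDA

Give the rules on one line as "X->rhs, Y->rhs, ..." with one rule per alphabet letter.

  step 3 ⇒ step 4: BCBBCDABCDABCBBCDABC ⇒ BC·DA·BC·BC·DA·B·CB·BC·DA·B·CB·BC·DA·BC·BC·DA·B·CB·BC·DA
    A ↦ CB
    B ↦ BC
    C ↦ DA
    D ↦ B

A->CB, B->BC, C->DA, D->B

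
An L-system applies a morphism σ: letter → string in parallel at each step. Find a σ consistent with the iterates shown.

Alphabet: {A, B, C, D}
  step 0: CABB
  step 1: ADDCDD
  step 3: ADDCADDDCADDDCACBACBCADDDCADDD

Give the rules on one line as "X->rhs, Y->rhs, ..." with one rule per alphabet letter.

A->C, B->D, C->ADD, D->ACB

  step 0 ⇒ step 1: CABB ⇒ ADD·C·D·D
    A ↦ C
    B ↦ D
    C ↦ ADD
    D ↦ ACB  (constrained at step 1)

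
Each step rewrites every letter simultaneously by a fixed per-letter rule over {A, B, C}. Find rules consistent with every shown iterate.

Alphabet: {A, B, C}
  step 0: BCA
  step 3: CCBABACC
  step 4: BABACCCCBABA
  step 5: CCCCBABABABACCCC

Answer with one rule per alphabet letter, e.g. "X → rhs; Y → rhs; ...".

  step 4 ⇒ step 5: BABACCCCBABA ⇒ C·C·C·C·BA·BA·BA·BA·C·C·C·C
    A ↦ C
    B ↦ C
    C ↦ BA

A->C, B->C, C->BA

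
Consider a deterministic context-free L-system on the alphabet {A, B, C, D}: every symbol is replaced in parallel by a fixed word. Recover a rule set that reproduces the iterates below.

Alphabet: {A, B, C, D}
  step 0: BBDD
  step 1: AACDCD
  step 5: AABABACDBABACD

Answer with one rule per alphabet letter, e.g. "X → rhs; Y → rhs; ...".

A->B, B->A, C->A, D->CD

  step 0 ⇒ step 1: BBDD ⇒ A·A·CD·CD
    B ↦ A
    D ↦ CD
    A ↦ B  (constrained at step 1)
    C ↦ A  (constrained at step 1)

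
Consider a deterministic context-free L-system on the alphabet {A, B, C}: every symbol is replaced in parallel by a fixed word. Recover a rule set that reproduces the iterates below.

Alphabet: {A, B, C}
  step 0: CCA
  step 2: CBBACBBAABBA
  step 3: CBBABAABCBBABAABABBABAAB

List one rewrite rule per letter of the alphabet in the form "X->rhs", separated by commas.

A->AB, B->BA, C->CB

  step 2 ⇒ step 3: CBBACBBAABBA ⇒ CB·BA·BA·AB·CB·BA·BA·AB·AB·BA·BA·AB
    A ↦ AB
    B ↦ BA
    C ↦ CB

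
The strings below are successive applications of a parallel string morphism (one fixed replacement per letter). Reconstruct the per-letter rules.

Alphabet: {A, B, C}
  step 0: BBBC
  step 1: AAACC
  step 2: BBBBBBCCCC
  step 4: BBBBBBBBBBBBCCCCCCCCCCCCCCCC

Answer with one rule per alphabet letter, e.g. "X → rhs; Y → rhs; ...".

A->BB, B->A, C->CC

  step 1 ⇒ step 2: AAACC ⇒ BB·BB·BB·CC·CC
    A ↦ BB
    C ↦ CC
  step 0 ⇒ step 1: BBBC ⇒ A·A·A·CC
    B ↦ A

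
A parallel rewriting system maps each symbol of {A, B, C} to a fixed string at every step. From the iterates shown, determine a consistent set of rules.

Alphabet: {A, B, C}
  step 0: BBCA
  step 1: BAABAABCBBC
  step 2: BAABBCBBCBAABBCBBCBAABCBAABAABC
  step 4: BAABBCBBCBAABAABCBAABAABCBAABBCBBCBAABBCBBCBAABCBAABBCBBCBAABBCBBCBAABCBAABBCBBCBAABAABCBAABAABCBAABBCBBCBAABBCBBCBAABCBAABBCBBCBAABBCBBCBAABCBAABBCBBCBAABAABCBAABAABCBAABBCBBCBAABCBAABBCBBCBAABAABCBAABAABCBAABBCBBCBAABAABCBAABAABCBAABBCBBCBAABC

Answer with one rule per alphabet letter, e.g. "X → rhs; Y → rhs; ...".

  step 1 ⇒ step 2: BAABAABCBBC ⇒ BAA·BBC·BBC·BAA·BBC·BBC·BAA·BC·BAA·BAA·BC
    A ↦ BBC
    B ↦ BAA
    C ↦ BC

A->BBC, B->BAA, C->BC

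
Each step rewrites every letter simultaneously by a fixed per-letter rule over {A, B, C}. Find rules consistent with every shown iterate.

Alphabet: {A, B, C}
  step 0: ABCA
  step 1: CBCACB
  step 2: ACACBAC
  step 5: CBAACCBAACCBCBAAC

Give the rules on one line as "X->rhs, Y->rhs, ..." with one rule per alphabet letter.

A->CB, B->C, C->A

  step 1 ⇒ step 2: CBCACB ⇒ A·C·A·CB·A·C
    A ↦ CB
    B ↦ C
    C ↦ A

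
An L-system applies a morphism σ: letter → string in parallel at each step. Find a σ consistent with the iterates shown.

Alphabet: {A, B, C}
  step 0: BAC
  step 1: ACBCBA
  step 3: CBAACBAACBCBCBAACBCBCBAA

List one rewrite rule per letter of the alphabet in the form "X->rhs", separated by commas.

A->CB, B->A, C->CBA

  step 0 ⇒ step 1: BAC ⇒ A·CB·CBA
    A ↦ CB
    B ↦ A
    C ↦ CBA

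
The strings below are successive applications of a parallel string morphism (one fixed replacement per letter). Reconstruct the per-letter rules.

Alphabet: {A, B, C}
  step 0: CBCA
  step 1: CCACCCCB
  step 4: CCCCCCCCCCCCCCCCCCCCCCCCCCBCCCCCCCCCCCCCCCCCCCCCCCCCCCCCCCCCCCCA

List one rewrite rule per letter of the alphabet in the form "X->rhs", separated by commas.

A->CCB, B->A, C->CC

  step 0 ⇒ step 1: CBCA ⇒ CC·A·CC·CCB
    A ↦ CCB
    B ↦ A
    C ↦ CC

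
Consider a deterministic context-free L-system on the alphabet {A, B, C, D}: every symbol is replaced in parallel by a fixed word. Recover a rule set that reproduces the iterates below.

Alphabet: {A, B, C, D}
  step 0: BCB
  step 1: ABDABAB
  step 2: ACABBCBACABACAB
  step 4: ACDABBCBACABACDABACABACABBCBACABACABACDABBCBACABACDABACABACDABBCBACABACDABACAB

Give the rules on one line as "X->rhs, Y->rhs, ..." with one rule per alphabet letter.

  step 1 ⇒ step 2: ABDABAB ⇒ AC·AB·BCB·AC·AB·AC·AB
    A ↦ AC
    B ↦ AB
    D ↦ BCB
  step 0 ⇒ step 1: BCB ⇒ AB·DAB·AB
    C ↦ DAB

A->AC, B->AB, C->DAB, D->BCB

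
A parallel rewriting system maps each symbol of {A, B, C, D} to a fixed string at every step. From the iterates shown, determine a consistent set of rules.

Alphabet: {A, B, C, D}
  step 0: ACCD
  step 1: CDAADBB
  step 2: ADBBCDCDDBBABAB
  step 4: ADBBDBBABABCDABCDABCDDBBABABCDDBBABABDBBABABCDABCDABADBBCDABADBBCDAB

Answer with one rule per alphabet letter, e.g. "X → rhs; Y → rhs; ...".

  step 1 ⇒ step 2: CDAADBB ⇒ A·DBB·CD·CD·DBB·AB·AB
    A ↦ CD
    B ↦ AB
    C ↦ A
    D ↦ DBB

A->CD, B->AB, C->A, D->DBB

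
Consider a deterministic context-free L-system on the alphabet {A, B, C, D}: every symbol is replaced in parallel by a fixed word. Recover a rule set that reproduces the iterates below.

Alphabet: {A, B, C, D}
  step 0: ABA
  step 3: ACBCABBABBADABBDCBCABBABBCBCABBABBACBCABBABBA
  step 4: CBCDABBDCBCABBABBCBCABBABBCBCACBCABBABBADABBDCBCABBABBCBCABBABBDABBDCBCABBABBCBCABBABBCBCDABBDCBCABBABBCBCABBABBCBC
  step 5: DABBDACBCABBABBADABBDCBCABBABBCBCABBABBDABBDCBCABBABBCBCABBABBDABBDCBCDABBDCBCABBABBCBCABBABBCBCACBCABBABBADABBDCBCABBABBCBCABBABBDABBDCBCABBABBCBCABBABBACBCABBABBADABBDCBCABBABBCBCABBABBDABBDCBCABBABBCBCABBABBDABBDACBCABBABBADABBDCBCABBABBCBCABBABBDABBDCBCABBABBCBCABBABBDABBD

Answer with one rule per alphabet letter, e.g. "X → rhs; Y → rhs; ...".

  step 4 ⇒ step 5: CBCDABBDCBCABBABBCBCABBABBCBCACBCABBABBADABBDCBCABBABBCBCABBABBDABBDCBCABBABBCBCABBABBCBCDABBDCBCABBABBCBCABBABBCBC ⇒ D·ABB·D·A·CBC·ABB·ABB·A·D·ABB·D·CBC·ABB·ABB·CBC·ABB·ABB·D·ABB·D·CBC·ABB·ABB·CBC·ABB·ABB·D·ABB·D·CBC·D·ABB·D·CBC·ABB·ABB·CBC·ABB·ABB·CBC·A·CBC·ABB·ABB·A·D·ABB·D·CBC·ABB·ABB·CBC·ABB·ABB·D·ABB·D·CBC·ABB·ABB·CBC·ABB·ABB·A·CBC·ABB·ABB·A·D·ABB·D·CBC·ABB·ABB·CBC·ABB·ABB·D·ABB·D·CBC·ABB·ABB·CBC·ABB·ABB·D·ABB·D·A·CBC·ABB·ABB·A·D·ABB·D·CBC·ABB·ABB·CBC·ABB·ABB·D·ABB·D·CBC·ABB·ABB·CBC·ABB·ABB·D·ABB·D
    A ↦ CBC
    B ↦ ABB
    C ↦ D
    D ↦ A

A->CBC, B->ABB, C->D, D->A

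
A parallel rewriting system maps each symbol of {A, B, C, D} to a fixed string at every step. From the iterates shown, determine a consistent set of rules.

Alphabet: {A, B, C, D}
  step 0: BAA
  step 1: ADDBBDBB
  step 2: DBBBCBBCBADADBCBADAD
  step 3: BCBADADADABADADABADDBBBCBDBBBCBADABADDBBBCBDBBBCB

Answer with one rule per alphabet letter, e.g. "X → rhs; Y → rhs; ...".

  step 2 ⇒ step 3: DBBBCBBCBADADBCBADAD ⇒ BCB·AD·AD·AD·AB·AD·AD·AB·AD·DBB·BCB·DBB·BCB·AD·AB·AD·DBB·BCB·DBB·BCB
    A ↦ DBB
    B ↦ AD
    C ↦ AB
    D ↦ BCB

A->DBB, B->AD, C->AB, D->BCB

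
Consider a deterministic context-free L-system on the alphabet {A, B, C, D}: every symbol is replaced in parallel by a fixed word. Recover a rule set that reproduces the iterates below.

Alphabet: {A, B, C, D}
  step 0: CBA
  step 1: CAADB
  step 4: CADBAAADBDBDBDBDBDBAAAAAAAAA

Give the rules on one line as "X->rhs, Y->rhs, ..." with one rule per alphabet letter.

  step 0 ⇒ step 1: CBA ⇒ CA·A·DB
    A ↦ DB
    B ↦ A
    C ↦ CA
    D ↦ AA  (constrained at step 1)

A->DB, B->A, C->CA, D->AA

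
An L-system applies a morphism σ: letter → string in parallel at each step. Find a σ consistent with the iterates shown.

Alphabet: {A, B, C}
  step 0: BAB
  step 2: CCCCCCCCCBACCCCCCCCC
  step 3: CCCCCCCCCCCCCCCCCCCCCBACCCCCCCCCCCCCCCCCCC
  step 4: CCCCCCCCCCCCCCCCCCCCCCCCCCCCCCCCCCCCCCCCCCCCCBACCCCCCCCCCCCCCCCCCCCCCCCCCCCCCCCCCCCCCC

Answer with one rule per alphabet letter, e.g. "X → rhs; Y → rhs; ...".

A->BAC, B->CCC, C->CC

  step 3 ⇒ step 4: CCCCCCCCCCCCCCCCCCCCCBACCCCCCCCCCCCCCCCCCC ⇒ CC·CC·CC·CC·CC·CC·CC·CC·CC·CC·CC·CC·CC·CC·CC·CC·CC·CC·CC·CC·CC·CCC·BAC·CC·CC·CC·CC·CC·CC·CC·CC·CC·CC·CC·CC·CC·CC·CC·CC·CC·CC·CC
    A ↦ BAC
    B ↦ CCC
    C ↦ CC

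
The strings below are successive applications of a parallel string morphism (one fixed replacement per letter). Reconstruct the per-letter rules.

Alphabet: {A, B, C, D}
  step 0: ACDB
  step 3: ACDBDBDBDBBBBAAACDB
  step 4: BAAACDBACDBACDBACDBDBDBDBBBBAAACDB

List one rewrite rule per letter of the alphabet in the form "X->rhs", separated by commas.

  step 3 ⇒ step 4: ACDBDBDBDBBBBAAACDB ⇒ B·AA·AC·DB·AC·DB·AC·DB·AC·DB·DB·DB·DB·B·B·B·AA·AC·DB
    A ↦ B
    B ↦ DB
    C ↦ AA
    D ↦ AC

A->B, B->DB, C->AA, D->AC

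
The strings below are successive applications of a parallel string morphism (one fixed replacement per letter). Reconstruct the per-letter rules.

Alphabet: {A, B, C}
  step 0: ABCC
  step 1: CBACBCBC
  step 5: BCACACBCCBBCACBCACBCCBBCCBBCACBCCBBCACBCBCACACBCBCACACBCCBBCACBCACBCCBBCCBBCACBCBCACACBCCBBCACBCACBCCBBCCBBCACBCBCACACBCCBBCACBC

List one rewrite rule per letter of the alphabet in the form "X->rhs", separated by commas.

  step 0 ⇒ step 1: ABCC ⇒ CB·AC·BC·BC
    A ↦ CB
    B ↦ AC
    C ↦ BC

A->CB, B->AC, C->BC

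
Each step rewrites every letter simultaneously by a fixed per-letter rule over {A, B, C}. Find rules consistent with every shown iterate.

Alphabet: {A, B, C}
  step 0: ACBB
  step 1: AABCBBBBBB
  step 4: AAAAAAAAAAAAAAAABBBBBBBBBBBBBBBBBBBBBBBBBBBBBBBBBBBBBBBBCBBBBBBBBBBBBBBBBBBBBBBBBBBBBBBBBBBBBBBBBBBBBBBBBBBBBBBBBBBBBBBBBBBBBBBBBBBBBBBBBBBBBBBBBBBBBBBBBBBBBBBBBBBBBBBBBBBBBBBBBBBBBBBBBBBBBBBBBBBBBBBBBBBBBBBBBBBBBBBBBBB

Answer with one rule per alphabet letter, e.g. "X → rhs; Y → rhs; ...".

A->AA, B->BBB, C->BC

  step 0 ⇒ step 1: ACBB ⇒ AA·BC·BBB·BBB
    A ↦ AA
    B ↦ BBB
    C ↦ BC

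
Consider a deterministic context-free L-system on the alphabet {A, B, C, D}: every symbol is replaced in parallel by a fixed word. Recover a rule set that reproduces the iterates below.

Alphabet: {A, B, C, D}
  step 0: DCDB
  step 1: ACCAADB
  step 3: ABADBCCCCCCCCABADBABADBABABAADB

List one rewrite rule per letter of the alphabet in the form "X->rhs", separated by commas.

  step 0 ⇒ step 1: DCDB ⇒ A·CC·A·ADB
    B ↦ ADB
    C ↦ CC
    D ↦ A
    A ↦ AB  (constrained at step 1)

A->AB, B->ADB, C->CC, D->A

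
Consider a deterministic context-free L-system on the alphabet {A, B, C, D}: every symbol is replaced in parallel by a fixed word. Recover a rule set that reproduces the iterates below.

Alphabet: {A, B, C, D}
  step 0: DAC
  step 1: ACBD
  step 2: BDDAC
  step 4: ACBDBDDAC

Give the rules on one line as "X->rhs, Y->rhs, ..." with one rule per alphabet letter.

  step 1 ⇒ step 2: ACBD ⇒ B·D·D·AC
    A ↦ B
    B ↦ D
    C ↦ D
    D ↦ AC

A->B, B->D, C->D, D->AC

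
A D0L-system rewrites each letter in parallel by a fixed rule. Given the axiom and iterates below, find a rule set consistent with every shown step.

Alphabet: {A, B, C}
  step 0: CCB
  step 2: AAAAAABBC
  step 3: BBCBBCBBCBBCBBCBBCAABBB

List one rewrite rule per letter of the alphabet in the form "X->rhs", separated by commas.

A->BBC, B->A, C->BBB

  step 2 ⇒ step 3: AAAAAABBC ⇒ BBC·BBC·BBC·BBC·BBC·BBC·A·A·BBB
    A ↦ BBC
    B ↦ A
    C ↦ BBB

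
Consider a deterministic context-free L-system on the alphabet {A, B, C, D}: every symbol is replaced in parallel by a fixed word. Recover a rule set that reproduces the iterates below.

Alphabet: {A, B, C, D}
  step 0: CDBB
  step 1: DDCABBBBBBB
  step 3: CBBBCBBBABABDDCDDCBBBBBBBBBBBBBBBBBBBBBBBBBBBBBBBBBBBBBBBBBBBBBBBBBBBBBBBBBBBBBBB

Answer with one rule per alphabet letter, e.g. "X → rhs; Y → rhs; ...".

A->C, B->BBB, C->DDC, D->AB

  step 0 ⇒ step 1: CDBB ⇒ DDC·AB·BBB·BBB
    B ↦ BBB
    C ↦ DDC
    D ↦ AB
    A ↦ C  (constrained at step 1)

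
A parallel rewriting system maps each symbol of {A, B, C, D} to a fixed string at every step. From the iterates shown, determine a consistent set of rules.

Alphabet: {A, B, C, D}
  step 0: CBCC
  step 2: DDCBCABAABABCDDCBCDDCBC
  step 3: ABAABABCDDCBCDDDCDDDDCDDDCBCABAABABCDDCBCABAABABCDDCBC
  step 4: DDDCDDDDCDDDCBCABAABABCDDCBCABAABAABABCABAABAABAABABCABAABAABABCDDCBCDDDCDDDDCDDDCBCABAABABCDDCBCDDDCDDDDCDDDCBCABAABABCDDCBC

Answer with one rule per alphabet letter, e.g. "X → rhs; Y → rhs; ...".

  step 3 ⇒ step 4: ABAABABCDDCBCDDDCDDDDCDDDCBCABAABABCDDCBCABAABABCDDCBC ⇒ D·DDC·D·D·DDC·D·DDC·BC·ABA·ABA·BC·DDC·BC·ABA·ABA·ABA·BC·ABA·ABA·ABA·ABA·BC·ABA·ABA·ABA·BC·DDC·BC·D·DDC·D·D·DDC·D·DDC·BC·ABA·ABA·BC·DDC·BC·D·DDC·D·D·DDC·D·DDC·BC·ABA·ABA·BC·DDC·BC
    A ↦ D
    B ↦ DDC
    C ↦ BC
    D ↦ ABA

A->D, B->DDC, C->BC, D->ABA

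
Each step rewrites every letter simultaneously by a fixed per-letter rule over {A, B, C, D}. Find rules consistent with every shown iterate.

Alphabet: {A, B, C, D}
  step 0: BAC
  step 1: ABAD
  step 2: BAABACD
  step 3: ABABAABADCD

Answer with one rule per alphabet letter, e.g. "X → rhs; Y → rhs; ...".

A->BA, B->A, C->D, D->CD

  step 2 ⇒ step 3: BAABACD ⇒ A·BA·BA·A·BA·D·CD
    A ↦ BA
    B ↦ A
    C ↦ D
    D ↦ CD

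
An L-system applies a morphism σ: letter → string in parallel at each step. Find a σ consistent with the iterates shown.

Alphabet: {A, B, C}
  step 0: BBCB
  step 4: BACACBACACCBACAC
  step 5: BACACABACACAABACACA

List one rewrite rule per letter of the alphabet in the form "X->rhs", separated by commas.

  step 4 ⇒ step 5: BACACBACACCBACAC ⇒ BA·C·A·C·A·BA·C·A·C·A·A·BA·C·A·C·A
    A ↦ C
    B ↦ BA
    C ↦ A

A->C, B->BA, C->A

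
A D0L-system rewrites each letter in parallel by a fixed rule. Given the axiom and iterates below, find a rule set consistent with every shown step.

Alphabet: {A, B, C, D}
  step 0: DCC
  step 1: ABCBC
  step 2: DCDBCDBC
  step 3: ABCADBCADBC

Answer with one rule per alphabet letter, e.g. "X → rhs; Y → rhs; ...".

  step 2 ⇒ step 3: DCDBCDBC ⇒ A·BC·A·D·BC·A·D·BC
    B ↦ D
    C ↦ BC
    D ↦ A
  step 1 ⇒ step 2: ABCBC ⇒ DC·D·BC·D·BC
    A ↦ DC

A->DC, B->D, C->BC, D->A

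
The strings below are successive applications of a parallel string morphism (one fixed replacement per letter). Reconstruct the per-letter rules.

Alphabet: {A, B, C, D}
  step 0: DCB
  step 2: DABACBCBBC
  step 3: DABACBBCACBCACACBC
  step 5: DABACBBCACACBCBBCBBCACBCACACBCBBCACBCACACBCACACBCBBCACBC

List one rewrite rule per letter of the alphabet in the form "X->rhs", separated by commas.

  step 2 ⇒ step 3: DABACBCBBC ⇒ DA·B·AC·B·BC·AC·BC·AC·AC·BC
    A ↦ B
    B ↦ AC
    C ↦ BC
    D ↦ DA

A->B, B->AC, C->BC, D->DA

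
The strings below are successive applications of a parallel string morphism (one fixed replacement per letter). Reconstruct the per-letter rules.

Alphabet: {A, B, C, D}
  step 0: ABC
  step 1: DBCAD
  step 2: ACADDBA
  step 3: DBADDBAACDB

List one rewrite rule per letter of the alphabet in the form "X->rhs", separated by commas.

  step 2 ⇒ step 3: ACADDBA ⇒ DB·AD·DB·A·A·C·DB
    A ↦ DB
    B ↦ C
    C ↦ AD
    D ↦ A

A->DB, B->C, C->AD, D->A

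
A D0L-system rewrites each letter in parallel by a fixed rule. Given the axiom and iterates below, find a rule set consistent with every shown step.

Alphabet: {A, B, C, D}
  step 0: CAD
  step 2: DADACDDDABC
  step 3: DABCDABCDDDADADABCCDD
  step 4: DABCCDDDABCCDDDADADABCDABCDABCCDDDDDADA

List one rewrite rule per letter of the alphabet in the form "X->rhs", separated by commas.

A->BC, B->C, C->DD, D->DA

  step 3 ⇒ step 4: DABCDABCDDDADADABCCDD ⇒ DA·BC·C·DD·DA·BC·C·DD·DA·DA·DA·BC·DA·BC·DA·BC·C·DD·DD·DA·DA
    A ↦ BC
    B ↦ C
    C ↦ DD
    D ↦ DA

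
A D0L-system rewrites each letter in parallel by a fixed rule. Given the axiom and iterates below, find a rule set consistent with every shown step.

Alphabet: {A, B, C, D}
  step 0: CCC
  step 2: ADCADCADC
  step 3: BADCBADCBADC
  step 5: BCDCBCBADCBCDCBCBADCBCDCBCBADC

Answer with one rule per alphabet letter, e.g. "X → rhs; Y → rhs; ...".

  step 2 ⇒ step 3: ADCADCADC ⇒ B·A·DC·B·A·DC·B·A·DC
    A ↦ B
    C ↦ DC
    D ↦ A
    B ↦ BC  (constrained at step 3)

A->B, B->BC, C->DC, D->A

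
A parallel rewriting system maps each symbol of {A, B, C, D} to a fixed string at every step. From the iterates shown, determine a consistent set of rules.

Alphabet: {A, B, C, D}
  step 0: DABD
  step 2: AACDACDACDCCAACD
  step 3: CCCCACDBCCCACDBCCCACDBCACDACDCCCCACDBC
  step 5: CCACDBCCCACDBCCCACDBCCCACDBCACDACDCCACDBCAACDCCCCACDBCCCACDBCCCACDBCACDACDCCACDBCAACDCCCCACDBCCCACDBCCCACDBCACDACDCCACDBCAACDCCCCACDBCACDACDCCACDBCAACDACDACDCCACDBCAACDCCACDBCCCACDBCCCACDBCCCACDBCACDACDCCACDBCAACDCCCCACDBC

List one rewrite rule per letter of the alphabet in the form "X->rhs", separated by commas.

A->CC, B->A, C->ACD, D->BC

  step 2 ⇒ step 3: AACDACDACDCCAACD ⇒ CC·CC·ACD·BC·CC·ACD·BC·CC·ACD·BC·ACD·ACD·CC·CC·ACD·BC
    A ↦ CC
    C ↦ ACD
    D ↦ BC
    B ↦ A  (constrained at step 0)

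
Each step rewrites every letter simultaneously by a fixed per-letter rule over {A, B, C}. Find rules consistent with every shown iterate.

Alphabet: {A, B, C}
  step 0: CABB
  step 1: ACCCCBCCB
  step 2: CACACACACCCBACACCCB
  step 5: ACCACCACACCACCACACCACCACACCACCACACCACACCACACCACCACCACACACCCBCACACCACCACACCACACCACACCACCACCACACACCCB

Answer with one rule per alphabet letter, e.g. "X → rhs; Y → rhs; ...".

  step 1 ⇒ step 2: ACCCCBCCB ⇒ C·AC·AC·AC·AC·CCB·AC·AC·CCB
    A ↦ C
    B ↦ CCB
    C ↦ AC

A->C, B->CCB, C->AC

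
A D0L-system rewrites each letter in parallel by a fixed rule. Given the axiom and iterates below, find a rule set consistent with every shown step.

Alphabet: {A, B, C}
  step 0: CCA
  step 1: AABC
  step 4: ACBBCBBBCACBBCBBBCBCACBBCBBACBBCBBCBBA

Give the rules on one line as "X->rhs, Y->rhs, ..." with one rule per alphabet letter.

A->BC, B->CBB, C->A

  step 0 ⇒ step 1: CCA ⇒ A·A·BC
    A ↦ BC
    C ↦ A
    B ↦ CBB  (constrained at step 1)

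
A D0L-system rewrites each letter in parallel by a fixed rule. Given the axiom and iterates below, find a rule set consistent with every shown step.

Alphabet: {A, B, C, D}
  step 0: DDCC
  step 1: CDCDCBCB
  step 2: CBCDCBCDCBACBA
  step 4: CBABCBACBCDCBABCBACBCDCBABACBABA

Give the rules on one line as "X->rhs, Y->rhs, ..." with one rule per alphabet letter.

A->B, B->A, C->CB, D->CD

  step 1 ⇒ step 2: CDCDCBCB ⇒ CB·CD·CB·CD·CB·A·CB·A
    B ↦ A
    C ↦ CB
    D ↦ CD
    A ↦ B  (constrained at step 2)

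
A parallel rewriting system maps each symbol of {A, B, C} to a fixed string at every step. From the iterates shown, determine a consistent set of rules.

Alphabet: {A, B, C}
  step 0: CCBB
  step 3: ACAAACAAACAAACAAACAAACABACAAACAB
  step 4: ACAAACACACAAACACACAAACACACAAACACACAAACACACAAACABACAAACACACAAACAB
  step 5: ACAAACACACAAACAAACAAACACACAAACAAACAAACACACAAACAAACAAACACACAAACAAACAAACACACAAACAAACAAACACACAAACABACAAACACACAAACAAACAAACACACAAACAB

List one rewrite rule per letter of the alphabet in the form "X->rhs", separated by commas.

  step 4 ⇒ step 5: ACAAACACACAAACACACAAACACACAAACACACAAACACACAAACABACAAACACACAAACAB ⇒ AC·AA·AC·AC·AC·AA·AC·AA·AC·AA·AC·AC·AC·AA·AC·AA·AC·AA·AC·AC·AC·AA·AC·AA·AC·AA·AC·AC·AC·AA·AC·AA·AC·AA·AC·AC·AC·AA·AC·AA·AC·AA·AC·AC·AC·AA·AC·AB·AC·AA·AC·AC·AC·AA·AC·AA·AC·AA·AC·AC·AC·AA·AC·AB
    A ↦ AC
    B ↦ AB
    C ↦ AA

A->AC, B->AB, C->AA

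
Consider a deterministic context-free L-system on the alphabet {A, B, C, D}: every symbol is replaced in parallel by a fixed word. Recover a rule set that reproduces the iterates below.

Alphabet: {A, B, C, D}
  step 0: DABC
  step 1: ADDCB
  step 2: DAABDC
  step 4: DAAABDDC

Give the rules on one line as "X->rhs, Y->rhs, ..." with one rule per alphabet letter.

  step 1 ⇒ step 2: ADDCB ⇒ D·A·A·B·DC
    A ↦ D
    B ↦ DC
    C ↦ B
    D ↦ A

A->D, B->DC, C->B, D->A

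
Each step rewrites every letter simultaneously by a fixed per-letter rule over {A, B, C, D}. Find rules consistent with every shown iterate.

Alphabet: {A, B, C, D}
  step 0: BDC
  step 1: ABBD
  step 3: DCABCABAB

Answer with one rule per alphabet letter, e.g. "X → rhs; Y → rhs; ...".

A->C, B->AB, C->D, D->B

  step 0 ⇒ step 1: BDC ⇒ AB·B·D
    B ↦ AB
    C ↦ D
    D ↦ B
    A ↦ C  (constrained at step 1)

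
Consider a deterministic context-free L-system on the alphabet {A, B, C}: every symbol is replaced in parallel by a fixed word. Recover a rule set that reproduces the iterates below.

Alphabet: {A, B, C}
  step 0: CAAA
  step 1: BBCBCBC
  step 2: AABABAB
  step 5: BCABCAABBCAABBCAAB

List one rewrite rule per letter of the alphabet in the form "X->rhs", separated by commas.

A->BC, B->A, C->B

  step 1 ⇒ step 2: BBCBCBC ⇒ A·A·B·A·B·A·B
    B ↦ A
    C ↦ B
  step 0 ⇒ step 1: CAAA ⇒ B·BC·BC·BC
    A ↦ BC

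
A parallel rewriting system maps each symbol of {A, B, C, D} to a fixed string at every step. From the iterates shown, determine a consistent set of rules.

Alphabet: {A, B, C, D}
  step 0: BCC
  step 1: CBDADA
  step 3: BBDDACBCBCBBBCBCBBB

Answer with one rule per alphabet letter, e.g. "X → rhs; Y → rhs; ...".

A->D, B->CB, C->DA, D->BB

  step 0 ⇒ step 1: BCC ⇒ CB·DA·DA
    B ↦ CB
    C ↦ DA
    A ↦ D  (constrained at step 1)
    D ↦ BB  (constrained at step 1)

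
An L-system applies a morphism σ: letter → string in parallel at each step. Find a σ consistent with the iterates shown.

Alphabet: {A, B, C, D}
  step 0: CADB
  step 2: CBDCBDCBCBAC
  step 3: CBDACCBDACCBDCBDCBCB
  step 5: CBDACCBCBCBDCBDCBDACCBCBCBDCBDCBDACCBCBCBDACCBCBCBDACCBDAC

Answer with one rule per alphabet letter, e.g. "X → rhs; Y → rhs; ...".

  step 2 ⇒ step 3: CBDCBDCBCBAC ⇒ CB·D·AC·CB·D·AC·CB·D·CB·D·CB·CB
    A ↦ CB
    B ↦ D
    C ↦ CB
    D ↦ AC

A->CB, B->D, C->CB, D->AC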